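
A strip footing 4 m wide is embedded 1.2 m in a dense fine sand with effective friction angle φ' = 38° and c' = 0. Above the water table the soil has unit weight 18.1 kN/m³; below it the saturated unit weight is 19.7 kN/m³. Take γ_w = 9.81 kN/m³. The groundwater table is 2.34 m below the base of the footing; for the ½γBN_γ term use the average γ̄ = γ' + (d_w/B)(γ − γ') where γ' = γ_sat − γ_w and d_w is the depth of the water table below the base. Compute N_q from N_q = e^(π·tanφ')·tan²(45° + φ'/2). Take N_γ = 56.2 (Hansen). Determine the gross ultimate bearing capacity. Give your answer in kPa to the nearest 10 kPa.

tan38° = 0.7813, so N_q = e^(π×0.7813)·tan²(64°) = 11.64 × 4.204 = 48.93.
Overburden at base level: q = 18.1 × 1.2 = 21.72 kPa.
The water table is 2.34 m below the base (< B = 4 m), so the ½γBN_γ term uses γ̄ = γ' + (d_w/B)(γ − γ') = 9.89 + (2.34/4)(18.1 − 9.89) = 14.693 kN/m³.
Surcharge term q·N_q = 21.72 × 48.933 = 1062.8 kPa; self-weight term 0.5·γ·B·N_γ = 0.5 × 14.693 × 4 × 56.2 = 1651.5 kPa.
q_ult = 1062.8 + 1651.5 = 2714.3 kPa.

q_ult ≈ 2710 kPa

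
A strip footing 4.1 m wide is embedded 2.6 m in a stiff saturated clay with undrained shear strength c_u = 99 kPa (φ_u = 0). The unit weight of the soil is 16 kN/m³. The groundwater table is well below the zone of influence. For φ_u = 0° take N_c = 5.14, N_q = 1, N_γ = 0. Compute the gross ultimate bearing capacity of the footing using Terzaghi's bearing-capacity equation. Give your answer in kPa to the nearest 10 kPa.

Effective surcharge at the founding depth q = γ·D_f = 16 × 2.6 = 41.6 kPa.
q_ult = c·N_c + q·N_q
     = 99 × 5.14 + 41.6 × 1
     = 508.86 + 41.6 = 550.46 kPa.

q_ult ≈ 550 kPa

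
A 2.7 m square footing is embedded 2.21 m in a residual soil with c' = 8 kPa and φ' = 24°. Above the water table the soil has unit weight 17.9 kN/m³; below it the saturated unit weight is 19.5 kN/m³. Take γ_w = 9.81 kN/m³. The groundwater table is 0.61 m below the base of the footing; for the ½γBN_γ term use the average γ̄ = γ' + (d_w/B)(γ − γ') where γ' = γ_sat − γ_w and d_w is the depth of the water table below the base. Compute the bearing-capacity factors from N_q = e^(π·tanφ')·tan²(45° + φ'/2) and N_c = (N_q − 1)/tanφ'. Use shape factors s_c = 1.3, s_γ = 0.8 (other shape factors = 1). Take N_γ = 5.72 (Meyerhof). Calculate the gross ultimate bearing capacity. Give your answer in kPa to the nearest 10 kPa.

tan24° = 0.4452, so N_q = e^(π×0.4452)·tan²(57°) = 4.05 × 2.371 = 9.6.
N_c = (9.6 − 1)/tan24° = 19.32.
q = γ·D_f = 17.9 × 2.21 = 39.559 kPa.
γ' = 9.69 kN/m³; averaging over the depth B below the base, γ̄ = γ' + (d_w/B)(γ − γ') = 11.545 kN/m³.
c·N_c·s_c = 8 × 19.324 × 1.3 = 200.96 kPa
q·N_q = 39.559 × 9.6034 = 379.9 kPa
0.5·γ·B·N_γ·s_γ = 0.5 × 11.545 × 2.7 × 5.72 × 0.8 = 71.319 kPa
q_ult = 200.96 + 379.9 + 71.319 = 652.18 kPa.

q_ult ≈ 650 kPa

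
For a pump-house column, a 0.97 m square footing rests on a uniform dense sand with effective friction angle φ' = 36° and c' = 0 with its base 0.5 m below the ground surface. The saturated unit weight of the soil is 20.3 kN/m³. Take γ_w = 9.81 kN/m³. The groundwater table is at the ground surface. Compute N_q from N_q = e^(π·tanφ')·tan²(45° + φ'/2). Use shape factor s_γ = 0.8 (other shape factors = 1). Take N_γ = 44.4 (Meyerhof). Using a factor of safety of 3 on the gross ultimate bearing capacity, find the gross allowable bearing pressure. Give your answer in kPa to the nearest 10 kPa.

q_all ≈ 130 kPa

N_q = e^(π·tan36°)·tan²(63°) = 37.75.
γ' = 20.3 − 9.81 = 10.49 kN/m³ (submerged throughout). q = 10.49 × 0.5 = 5.245 kPa; the same γ' applies in the ½γBN_γ term.
q·N_q = 5.245 × 37.752 = 198.01 kPa
0.5·γ·B·N_γ·s_γ = 0.5 × 10.49 × 0.97 × 44.4 × 0.8 = 180.71 kPa
q_ult = 198.01 + 180.71 = 378.73 kPa.
q_all = 378.73 / 3 = 126.24 kPa.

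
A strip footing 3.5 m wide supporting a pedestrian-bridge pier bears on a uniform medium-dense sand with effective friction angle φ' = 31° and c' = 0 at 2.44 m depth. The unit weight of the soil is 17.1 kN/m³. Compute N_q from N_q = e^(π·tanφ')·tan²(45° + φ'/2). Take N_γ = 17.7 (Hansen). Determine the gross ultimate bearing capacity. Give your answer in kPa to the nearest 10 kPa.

q_ult ≈ 1390 kPa

tan31° = 0.6009, so N_q = e^(π×0.6009)·tan²(60.5°) = 6.604 × 3.124 = 20.63.
Effective surcharge at the founding depth q = γ·D_f = 17.1 × 2.44 = 41.724 kPa.
q_ult = q·N_q + 0.5·γ·B·N_γ
     = 41.724 × 20.631 + 0.5 × 17.1 × 3.5 × 17.7
     = 860.8 + 529.67 = 1390.5 kPa.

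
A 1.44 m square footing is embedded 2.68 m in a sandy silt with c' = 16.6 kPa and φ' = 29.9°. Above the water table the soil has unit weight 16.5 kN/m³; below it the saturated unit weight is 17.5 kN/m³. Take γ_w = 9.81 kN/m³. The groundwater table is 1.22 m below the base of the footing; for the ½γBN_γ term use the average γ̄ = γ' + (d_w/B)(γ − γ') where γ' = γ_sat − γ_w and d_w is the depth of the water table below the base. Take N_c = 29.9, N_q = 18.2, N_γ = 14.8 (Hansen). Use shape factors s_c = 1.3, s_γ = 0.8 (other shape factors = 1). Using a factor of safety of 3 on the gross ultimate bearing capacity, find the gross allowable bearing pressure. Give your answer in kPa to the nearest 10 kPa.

q_all ≈ 530 kPa

Effective surcharge at the founding depth q = γ·D_f = 16.5 × 2.68 = 44.22 kPa.
With d_w = 1.22 m < B, γ̄ = 7.69 + (1.22/1.44) × (16.5 − 7.69) = 15.154 kN/m³.
q_ult = c·N_c·s_c + q·N_q + 0.5·γ·B·N_γ·s_γ
     = 16.6 × 29.9 × 1.3 + 44.22 × 18.2 + 0.5 × 15.154 × 1.44 × 14.8 × 0.8
     = 645.24 + 804.8 + 129.19 = 1579.2 kPa.
q_all = 1579.2 / 3 = 526.41 kPa.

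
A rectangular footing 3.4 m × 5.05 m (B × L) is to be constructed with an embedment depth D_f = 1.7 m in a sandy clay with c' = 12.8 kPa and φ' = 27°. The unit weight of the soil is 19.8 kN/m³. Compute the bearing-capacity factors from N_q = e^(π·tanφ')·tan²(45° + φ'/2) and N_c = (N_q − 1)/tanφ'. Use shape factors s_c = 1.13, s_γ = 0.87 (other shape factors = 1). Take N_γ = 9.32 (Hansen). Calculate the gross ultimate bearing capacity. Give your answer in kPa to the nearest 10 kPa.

tan27° = 0.5095, so N_q = e^(π×0.5095)·tan²(58.5°) = 4.957 × 2.663 = 13.2.
N_c = (13.2 − 1)/tan27° = 23.94.
Overburden at base level: q = 19.8 × 1.7 = 33.66 kPa.
Cohesion term c·N_c·s_c = 12.8 × 23.942 × 1.13 = 346.3 kPa; surcharge term q·N_q = 33.66 × 13.199 = 444.28 kPa; self-weight term 0.5·γ·B·N_γ·s_γ = 0.5 × 19.8 × 3.4 × 9.32 × 0.87 = 272.93 kPa.
q_ult = 346.3 + 444.28 + 272.93 = 1063.5 kPa.

q_ult ≈ 1060 kPa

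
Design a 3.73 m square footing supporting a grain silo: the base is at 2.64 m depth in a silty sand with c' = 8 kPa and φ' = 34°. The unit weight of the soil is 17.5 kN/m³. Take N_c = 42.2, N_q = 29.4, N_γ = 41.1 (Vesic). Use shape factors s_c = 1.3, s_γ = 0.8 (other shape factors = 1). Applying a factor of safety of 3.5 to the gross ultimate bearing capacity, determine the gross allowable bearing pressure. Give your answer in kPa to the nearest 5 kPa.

Overburden at base level: q = 17.5 × 2.64 = 46.2 kPa.
Cohesion term c·N_c·s_c = 8 × 42.2 × 1.3 = 438.88 kPa; surcharge term q·N_q = 46.2 × 29.4 = 1358.3 kPa; self-weight term 0.5·γ·B·N_γ·s_γ = 0.5 × 17.5 × 3.73 × 41.1 × 0.8 = 1073.1 kPa.
q_ult = 438.88 + 1358.3 + 1073.1 = 2870.3 kPa.
q_all = q_ult / FS = 2870.3 / 3.5 = 820.08 kPa.

q_all ≈ 820 kPa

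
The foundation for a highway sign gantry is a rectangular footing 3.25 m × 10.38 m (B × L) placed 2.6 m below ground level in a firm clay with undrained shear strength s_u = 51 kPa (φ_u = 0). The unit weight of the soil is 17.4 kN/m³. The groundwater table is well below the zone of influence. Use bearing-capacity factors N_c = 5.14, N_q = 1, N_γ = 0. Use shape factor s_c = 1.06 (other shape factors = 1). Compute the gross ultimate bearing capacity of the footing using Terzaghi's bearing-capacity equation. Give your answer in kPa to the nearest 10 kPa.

Effective surcharge at the founding depth q = γ·D_f = 17.4 × 2.6 = 45.24 kPa.
q_ult = c·N_c·s_c + q·N_q
     = 51 × 5.14 × 1.06 + 45.24 × 1
     = 277.87 + 45.24 = 323.11 kPa.

q_ult ≈ 320 kPa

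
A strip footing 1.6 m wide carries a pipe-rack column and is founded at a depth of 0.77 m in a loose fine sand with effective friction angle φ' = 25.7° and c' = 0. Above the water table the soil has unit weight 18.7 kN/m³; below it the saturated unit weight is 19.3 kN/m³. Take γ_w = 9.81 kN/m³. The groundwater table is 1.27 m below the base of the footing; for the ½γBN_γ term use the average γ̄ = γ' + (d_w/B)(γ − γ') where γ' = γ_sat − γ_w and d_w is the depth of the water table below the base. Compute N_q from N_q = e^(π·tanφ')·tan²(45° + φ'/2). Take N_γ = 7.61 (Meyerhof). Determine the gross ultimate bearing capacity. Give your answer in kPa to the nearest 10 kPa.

q_ult ≈ 270 kPa

tan25.7° = 0.4813, so N_q = e^(π×0.4813)·tan²(57.85°) = 4.536 × 2.531 = 11.48.
Overburden at base level: q = 18.7 × 0.77 = 14.399 kPa.
The water table is 1.27 m below the base (< B = 1.6 m), so the ½γBN_γ term uses γ̄ = γ' + (d_w/B)(γ − γ') = 9.49 + (1.27/1.6)(18.7 − 9.49) = 16.8 kN/m³.
Surcharge term q·N_q = 14.399 × 11.481 = 165.32 kPa; self-weight term 0.5·γ·B·N_γ = 0.5 × 16.8 × 1.6 × 7.61 = 102.28 kPa.
q_ult = 165.32 + 102.28 = 267.6 kPa.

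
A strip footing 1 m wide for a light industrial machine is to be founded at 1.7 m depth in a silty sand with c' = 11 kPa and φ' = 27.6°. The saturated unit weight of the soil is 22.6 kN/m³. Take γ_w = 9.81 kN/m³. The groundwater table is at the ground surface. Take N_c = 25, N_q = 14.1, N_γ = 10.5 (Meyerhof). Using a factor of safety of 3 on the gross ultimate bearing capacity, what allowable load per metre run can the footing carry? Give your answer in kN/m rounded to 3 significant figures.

Water table at ground surface, so effective unit weight γ' = 22.6 − 9.81 = 12.79 kN/m³ is used throughout; overburden q = 12.79 × 1.7 = 21.743 kPa; the same γ' applies in the ½γBN_γ term.
Cohesion term c·N_c = 11 × 25 = 275 kPa; surcharge term q·N_q = 21.743 × 14.1 = 306.58 kPa; self-weight term 0.5·γ·B·N_γ = 0.5 × 12.79 × 1 × 10.5 = 67.148 kPa.
q_ult = 275 + 306.58 + 67.148 = 648.72 kPa.
Gross allowable pressure q_all = 648.72 / 3 = 216.24 kPa.
Allowable wall load = q_all × B = 216.24 × 1 = 216.24 kN per metre run.

≈ 216 kN/m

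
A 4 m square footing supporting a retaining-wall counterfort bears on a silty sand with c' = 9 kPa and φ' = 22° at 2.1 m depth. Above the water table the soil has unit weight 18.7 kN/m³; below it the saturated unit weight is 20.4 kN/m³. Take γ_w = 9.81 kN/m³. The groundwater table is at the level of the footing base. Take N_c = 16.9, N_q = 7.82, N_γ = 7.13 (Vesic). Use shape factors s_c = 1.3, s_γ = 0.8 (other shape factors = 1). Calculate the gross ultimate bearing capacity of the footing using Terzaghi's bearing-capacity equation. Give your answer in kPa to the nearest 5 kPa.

q = γ·D_f = 18.7 × 2.1 = 39.27 kPa.
For the ½γBN_γ term take γ' = 20.4 − 9.81 = 10.59 kN/m³ (soil below base is submerged).
c·N_c·s_c = 9 × 16.9 × 1.3 = 197.73 kPa
q·N_q = 39.27 × 7.82 = 307.09 kPa
0.5·γ·B·N_γ·s_γ = 0.5 × 10.59 × 4 × 7.13 × 0.8 = 120.81 kPa
q_ult = 197.73 + 307.09 + 120.81 = 625.63 kPa.

q_ult ≈ 625 kPa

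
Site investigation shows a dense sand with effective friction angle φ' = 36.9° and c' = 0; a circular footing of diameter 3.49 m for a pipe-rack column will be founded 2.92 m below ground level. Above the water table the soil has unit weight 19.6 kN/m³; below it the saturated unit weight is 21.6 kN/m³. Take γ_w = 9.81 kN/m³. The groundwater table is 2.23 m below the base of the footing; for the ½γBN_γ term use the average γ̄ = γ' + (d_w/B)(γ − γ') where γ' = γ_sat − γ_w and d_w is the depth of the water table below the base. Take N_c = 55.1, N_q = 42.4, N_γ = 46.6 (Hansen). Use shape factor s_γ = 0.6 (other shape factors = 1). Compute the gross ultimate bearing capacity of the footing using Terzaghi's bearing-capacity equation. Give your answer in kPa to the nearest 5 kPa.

q = γ·D_f = 19.6 × 2.92 = 57.232 kPa.
γ' = 11.79 kN/m³; averaging over the depth B below the base, γ̄ = γ' + (d_w/B)(γ − γ') = 16.78 kN/m³.
q·N_q = 57.232 × 42.4 = 2426.6 kPa
0.5·γ·B·N_γ·s_γ = 0.5 × 16.78 × 3.49 × 46.6 × 0.6 = 818.72 kPa
q_ult = 2426.6 + 818.72 = 3245.4 kPa.

q_ult ≈ 3245 kPa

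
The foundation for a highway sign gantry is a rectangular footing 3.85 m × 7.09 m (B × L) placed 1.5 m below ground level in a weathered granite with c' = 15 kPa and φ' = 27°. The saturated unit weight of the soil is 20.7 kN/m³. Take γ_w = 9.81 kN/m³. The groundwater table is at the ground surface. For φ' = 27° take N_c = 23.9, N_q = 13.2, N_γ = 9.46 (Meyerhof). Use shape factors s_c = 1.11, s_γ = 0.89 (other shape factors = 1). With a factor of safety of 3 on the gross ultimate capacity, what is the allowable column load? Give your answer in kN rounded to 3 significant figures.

With the water table at the surface the whole profile is submerged: γ' = 20.7 − 9.81 = 10.89 kN/m³, so q = γ'·D_f = 16.335 kPa; the same γ' applies in the ½γBN_γ term.
q_ult = c·N_c·s_c + q·N_q + 0.5·γ·B·N_γ·s_γ
     = 15 × 23.9 × 1.11 + 16.335 × 13.2 + 0.5 × 10.89 × 3.85 × 9.46 × 0.89
     = 397.94 + 215.62 + 176.5 = 790.05 kPa.
Gross allowable pressure q_all = 790.05 / 3 = 263.35 kPa.
Footing area = 27.2965 m², so allowable column load = 263.35 × 27.2965 = 7188.6 kN.

P_all ≈ 7190 kN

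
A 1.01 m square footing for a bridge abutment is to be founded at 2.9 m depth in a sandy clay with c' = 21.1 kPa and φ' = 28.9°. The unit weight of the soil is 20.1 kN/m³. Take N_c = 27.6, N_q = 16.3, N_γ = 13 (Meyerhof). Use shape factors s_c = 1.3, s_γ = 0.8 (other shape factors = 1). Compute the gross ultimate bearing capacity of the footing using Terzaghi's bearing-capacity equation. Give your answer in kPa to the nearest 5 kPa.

q = γ·D_f = 20.1 × 2.9 = 58.29 kPa.
c·N_c·s_c = 21.1 × 27.6 × 1.3 = 757.07 kPa
q·N_q = 58.29 × 16.3 = 950.13 kPa
0.5·γ·B·N_γ·s_γ = 0.5 × 20.1 × 1.01 × 13 × 0.8 = 105.57 kPa
q_ult = 757.07 + 950.13 + 105.57 = 1812.8 kPa.

q_ult ≈ 1815 kPa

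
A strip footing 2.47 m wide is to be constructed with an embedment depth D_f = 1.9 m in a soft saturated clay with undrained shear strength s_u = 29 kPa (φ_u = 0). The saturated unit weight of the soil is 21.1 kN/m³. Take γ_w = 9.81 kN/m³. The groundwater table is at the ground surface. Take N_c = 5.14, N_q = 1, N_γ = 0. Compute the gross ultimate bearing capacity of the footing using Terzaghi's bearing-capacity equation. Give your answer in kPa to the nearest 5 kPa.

q_ult ≈ 170 kPa

γ' = 21.1 − 9.81 = 11.29 kN/m³ (submerged throughout). q = 11.29 × 1.9 = 21.451 kPa.
c·N_c = 29 × 5.14 = 149.06 kPa
q·N_q = 21.451 × 1 = 21.451 kPa
q_ult = 149.06 + 21.451 = 170.51 kPa.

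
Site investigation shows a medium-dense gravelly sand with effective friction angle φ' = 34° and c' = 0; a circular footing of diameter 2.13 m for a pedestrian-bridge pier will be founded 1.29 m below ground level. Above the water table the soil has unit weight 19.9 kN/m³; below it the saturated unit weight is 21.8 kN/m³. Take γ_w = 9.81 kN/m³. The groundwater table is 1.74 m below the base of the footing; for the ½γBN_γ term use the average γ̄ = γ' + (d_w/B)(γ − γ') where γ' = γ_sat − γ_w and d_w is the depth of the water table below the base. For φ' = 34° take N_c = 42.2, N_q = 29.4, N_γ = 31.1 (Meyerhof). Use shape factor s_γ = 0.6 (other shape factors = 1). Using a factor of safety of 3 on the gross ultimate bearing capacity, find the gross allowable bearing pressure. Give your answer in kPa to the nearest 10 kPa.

q_all ≈ 370 kPa

Effective surcharge at the founding depth q = γ·D_f = 19.9 × 1.29 = 25.671 kPa.
With d_w = 1.74 m < B, γ̄ = 11.99 + (1.74/2.13) × (19.9 − 11.99) = 18.452 kN/m³.
q_ult = q·N_q + 0.5·γ·B·N_γ·s_γ
     = 25.671 × 29.4 + 0.5 × 18.452 × 2.13 × 31.1 × 0.6
     = 754.73 + 366.69 = 1121.4 kPa.
q_all = 1121.4 / 3 = 373.81 kPa.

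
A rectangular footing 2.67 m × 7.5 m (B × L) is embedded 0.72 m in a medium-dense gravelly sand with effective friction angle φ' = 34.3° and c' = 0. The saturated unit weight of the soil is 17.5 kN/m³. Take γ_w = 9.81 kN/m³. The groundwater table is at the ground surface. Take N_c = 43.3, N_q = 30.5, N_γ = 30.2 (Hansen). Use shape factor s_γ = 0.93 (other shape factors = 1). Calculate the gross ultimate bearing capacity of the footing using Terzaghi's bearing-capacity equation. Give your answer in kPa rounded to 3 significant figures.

q_ult ≈ 457 kPa

γ' = 17.5 − 9.81 = 7.69 kN/m³ (submerged throughout). q = 7.69 × 0.72 = 5.5368 kPa; the same γ' applies in the ½γBN_γ term.
q·N_q = 5.5368 × 30.5 = 168.87 kPa
0.5·γ·B·N_γ·s_γ = 0.5 × 7.69 × 2.67 × 30.2 × 0.93 = 288.34 kPa
q_ult = 168.87 + 288.34 = 457.21 kPa.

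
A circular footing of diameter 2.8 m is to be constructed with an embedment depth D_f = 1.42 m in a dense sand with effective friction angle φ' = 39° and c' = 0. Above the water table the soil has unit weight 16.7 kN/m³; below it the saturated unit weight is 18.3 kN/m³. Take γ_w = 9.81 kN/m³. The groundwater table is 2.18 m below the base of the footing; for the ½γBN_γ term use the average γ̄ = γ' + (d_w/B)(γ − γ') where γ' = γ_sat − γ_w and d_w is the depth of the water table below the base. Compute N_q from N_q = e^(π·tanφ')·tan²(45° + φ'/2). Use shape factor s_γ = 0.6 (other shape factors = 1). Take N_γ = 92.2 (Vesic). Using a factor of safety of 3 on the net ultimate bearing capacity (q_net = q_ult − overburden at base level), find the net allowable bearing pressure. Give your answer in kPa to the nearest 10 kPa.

q_all(net) ≈ 820 kPa

N_q = e^(π·tan39°)·tan²(64.5°) = 55.96.
Overburden at base level: q = 16.7 × 1.42 = 23.714 kPa.
The water table is 2.18 m below the base (< B = 2.8 m), so the ½γBN_γ term uses γ̄ = γ' + (d_w/B)(γ − γ') = 8.49 + (2.18/2.8)(16.7 − 8.49) = 14.882 kN/m³.
Surcharge term q·N_q = 23.714 × 55.957 = 1327 kPa; self-weight term 0.5·γ·B·N_γ·s_γ = 0.5 × 14.882 × 2.8 × 92.2 × 0.6 = 1152.6 kPa.
q_ult = 1327 + 1152.6 = 2479.6 kPa.
q_net = 2479.6 − 23.714 = 2455.8 kPa.
q_all(net) = 2455.8 / 3 = 818.62 kPa.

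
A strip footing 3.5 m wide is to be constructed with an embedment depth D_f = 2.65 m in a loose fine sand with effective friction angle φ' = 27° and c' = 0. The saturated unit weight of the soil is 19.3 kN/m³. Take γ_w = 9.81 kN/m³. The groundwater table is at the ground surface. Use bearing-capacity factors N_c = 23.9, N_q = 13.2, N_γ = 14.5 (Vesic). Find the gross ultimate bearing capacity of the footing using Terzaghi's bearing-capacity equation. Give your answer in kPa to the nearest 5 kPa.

q_ult ≈ 575 kPa

γ' = 19.3 − 9.81 = 9.49 kN/m³ (submerged throughout). q = 9.49 × 2.65 = 25.148 kPa; the same γ' applies in the ½γBN_γ term.
q·N_q = 25.148 × 13.2 = 331.96 kPa
0.5·γ·B·N_γ = 0.5 × 9.49 × 3.5 × 14.5 = 240.81 kPa
q_ult = 331.96 + 240.81 = 572.77 kPa.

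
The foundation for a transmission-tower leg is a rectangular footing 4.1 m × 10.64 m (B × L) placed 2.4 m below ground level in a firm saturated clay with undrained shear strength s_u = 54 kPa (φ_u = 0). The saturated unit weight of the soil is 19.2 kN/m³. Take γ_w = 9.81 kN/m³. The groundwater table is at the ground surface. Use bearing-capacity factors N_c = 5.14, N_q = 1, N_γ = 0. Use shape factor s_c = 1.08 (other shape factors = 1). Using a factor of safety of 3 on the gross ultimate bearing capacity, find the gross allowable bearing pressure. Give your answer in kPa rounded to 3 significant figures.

Water table at ground surface, so effective unit weight γ' = 19.2 − 9.81 = 9.39 kN/m³ is used throughout; overburden q = 9.39 × 2.4 = 22.536 kPa.
Cohesion term c·N_c·s_c = 54 × 5.14 × 1.08 = 299.76 kPa; surcharge term q·N_q = 22.536 × 1 = 22.536 kPa.
q_ult = 299.76 + 22.536 = 322.3 kPa.
q_all = 322.3 / 3 = 107.43 kPa.

q_all ≈ 107 kPa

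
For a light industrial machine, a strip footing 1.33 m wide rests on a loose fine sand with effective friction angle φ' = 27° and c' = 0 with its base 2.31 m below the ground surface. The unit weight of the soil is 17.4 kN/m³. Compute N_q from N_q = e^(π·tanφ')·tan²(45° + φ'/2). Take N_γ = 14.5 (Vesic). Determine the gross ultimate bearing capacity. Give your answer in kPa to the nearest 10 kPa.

tan27° = 0.5095, so N_q = e^(π×0.5095)·tan²(58.5°) = 4.957 × 2.663 = 13.2.
Overburden at base level: q = 17.4 × 2.31 = 40.194 kPa.
Surcharge term q·N_q = 40.194 × 13.199 = 530.53 kPa; self-weight term 0.5·γ·B·N_γ = 0.5 × 17.4 × 1.33 × 14.5 = 167.78 kPa.
q_ult = 530.53 + 167.78 = 698.31 kPa.

q_ult ≈ 700 kPa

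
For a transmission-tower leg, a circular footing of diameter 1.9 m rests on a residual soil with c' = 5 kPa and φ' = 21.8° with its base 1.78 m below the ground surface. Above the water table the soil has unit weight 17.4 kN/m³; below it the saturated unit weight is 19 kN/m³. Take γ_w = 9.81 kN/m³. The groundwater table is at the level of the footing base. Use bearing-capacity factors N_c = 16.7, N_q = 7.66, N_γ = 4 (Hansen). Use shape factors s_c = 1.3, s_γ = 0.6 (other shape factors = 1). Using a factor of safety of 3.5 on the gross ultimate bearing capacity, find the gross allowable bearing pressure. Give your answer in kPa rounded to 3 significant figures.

q = γ·D_f = 17.4 × 1.78 = 30.972 kPa.
For the ½γBN_γ term take γ' = 19 − 9.81 = 9.19 kN/m³ (soil below base is submerged).
c·N_c·s_c = 5 × 16.7 × 1.3 = 108.55 kPa
q·N_q = 30.972 × 7.66 = 237.25 kPa
0.5·γ·B·N_γ·s_γ = 0.5 × 9.19 × 1.9 × 4 × 0.6 = 20.953 kPa
q_ult = 108.55 + 237.25 + 20.953 = 366.75 kPa.
q_all = 366.75 / 3.5 = 104.79 kPa.

q_all ≈ 105 kPa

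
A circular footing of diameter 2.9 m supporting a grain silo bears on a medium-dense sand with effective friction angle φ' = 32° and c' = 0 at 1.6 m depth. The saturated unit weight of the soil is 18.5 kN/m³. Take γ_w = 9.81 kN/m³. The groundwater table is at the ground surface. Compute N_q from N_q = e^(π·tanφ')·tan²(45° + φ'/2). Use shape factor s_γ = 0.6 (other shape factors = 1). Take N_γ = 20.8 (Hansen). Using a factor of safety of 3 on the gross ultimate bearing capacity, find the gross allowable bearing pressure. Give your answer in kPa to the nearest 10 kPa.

q_all ≈ 160 kPa

N_q = e^(π·tan32°)·tan²(61°) = 23.18.
γ' = 18.5 − 9.81 = 8.69 kN/m³ (submerged throughout). q = 8.69 × 1.6 = 13.904 kPa; the same γ' applies in the ½γBN_γ term.
q·N_q = 13.904 × 23.177 = 322.25 kPa
0.5·γ·B·N_γ·s_γ = 0.5 × 8.69 × 2.9 × 20.8 × 0.6 = 157.25 kPa
q_ult = 322.25 + 157.25 = 479.5 kPa.
q_all = 479.5 / 3 = 159.83 kPa.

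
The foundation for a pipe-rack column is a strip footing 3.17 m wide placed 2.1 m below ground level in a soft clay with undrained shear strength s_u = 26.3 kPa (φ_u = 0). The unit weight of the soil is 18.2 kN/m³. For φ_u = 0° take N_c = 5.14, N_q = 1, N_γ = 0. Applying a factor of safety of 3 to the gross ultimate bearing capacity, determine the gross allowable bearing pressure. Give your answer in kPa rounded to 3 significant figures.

q = γ·D_f = 18.2 × 2.1 = 38.22 kPa.
c·N_c = 26.3 × 5.14 = 135.18 kPa
q·N_q = 38.22 × 1 = 38.22 kPa
q_ult = 135.18 + 38.22 = 173.4 kPa.
q_all = q_ult / FS = 173.4 / 3 = 57.801 kPa.

q_all ≈ 57.8 kPa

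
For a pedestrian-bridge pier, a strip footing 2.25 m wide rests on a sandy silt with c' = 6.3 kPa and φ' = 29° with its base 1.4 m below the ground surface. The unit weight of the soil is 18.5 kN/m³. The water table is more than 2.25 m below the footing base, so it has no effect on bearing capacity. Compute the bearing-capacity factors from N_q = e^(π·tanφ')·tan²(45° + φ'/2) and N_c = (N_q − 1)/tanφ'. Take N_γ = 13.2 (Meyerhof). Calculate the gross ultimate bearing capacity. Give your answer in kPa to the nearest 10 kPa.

q_ult ≈ 880 kPa

tan29° = 0.5543, so N_q = e^(π×0.5543)·tan²(59.5°) = 5.705 × 2.882 = 16.44.
N_c = (16.44 − 1)/tan29° = 27.86.
q = γ·D_f = 18.5 × 1.4 = 25.9 kPa.
c·N_c = 6.3 × 27.86 = 175.52 kPa
q·N_q = 25.9 × 16.443 = 425.88 kPa
0.5·γ·B·N_γ = 0.5 × 18.5 × 2.25 × 13.2 = 274.72 kPa
q_ult = 175.52 + 425.88 + 274.72 = 876.13 kPa.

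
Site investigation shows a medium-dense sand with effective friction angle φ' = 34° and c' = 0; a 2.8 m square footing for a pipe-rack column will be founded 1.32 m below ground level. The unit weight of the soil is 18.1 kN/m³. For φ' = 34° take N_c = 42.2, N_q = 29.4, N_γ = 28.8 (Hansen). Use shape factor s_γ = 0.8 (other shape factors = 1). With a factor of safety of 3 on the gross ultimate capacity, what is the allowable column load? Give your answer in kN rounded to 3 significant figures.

P_all ≈ 3360 kN

Overburden at base level: q = 18.1 × 1.32 = 23.892 kPa.
Surcharge term q·N_q = 23.892 × 29.4 = 702.42 kPa; self-weight term 0.5·γ·B·N_γ·s_γ = 0.5 × 18.1 × 2.8 × 28.8 × 0.8 = 583.83 kPa.
q_ult = 702.42 + 583.83 = 1286.3 kPa.
Gross allowable pressure q_all = 1286.3 / 3 = 428.75 kPa.
Footing area = 7.84 m², so allowable column load = 428.75 × 7.84 = 3361.4 kN.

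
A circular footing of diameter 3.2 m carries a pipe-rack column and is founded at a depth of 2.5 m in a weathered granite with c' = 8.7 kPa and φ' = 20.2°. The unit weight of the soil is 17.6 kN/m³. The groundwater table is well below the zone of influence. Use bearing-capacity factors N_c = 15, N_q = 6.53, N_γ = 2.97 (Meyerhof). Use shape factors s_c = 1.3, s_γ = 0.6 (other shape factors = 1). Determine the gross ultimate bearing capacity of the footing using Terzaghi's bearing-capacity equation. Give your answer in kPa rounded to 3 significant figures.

Effective surcharge at the founding depth q = γ·D_f = 17.6 × 2.5 = 44 kPa.
q_ult = c·N_c·s_c + q·N_q + 0.5·γ·B·N_γ·s_γ
     = 8.7 × 15 × 1.3 + 44 × 6.53 + 0.5 × 17.6 × 3.2 × 2.97 × 0.6
     = 169.65 + 287.32 + 50.181 = 507.15 kPa.

q_ult ≈ 507 kPa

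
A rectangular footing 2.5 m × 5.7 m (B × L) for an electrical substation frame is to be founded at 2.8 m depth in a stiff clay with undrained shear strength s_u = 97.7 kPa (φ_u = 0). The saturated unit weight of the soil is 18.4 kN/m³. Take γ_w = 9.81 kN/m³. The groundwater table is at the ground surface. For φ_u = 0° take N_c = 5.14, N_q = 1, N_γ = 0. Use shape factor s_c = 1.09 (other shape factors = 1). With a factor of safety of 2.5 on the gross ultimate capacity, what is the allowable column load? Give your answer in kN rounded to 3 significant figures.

P_all ≈ 3260 kN

Water table at ground surface, so effective unit weight γ' = 18.4 − 9.81 = 8.59 kN/m³ is used throughout; overburden q = 8.59 × 2.8 = 24.052 kPa.
Cohesion term c·N_c·s_c = 97.7 × 5.14 × 1.09 = 547.37 kPa; surcharge term q·N_q = 24.052 × 1 = 24.052 kPa.
q_ult = 547.37 + 24.052 = 571.43 kPa.
Gross allowable pressure q_all = 571.43 / 2.5 = 228.57 kPa.
Footing area = 14.25 m², so allowable column load = 228.57 × 14.25 = 3257.1 kN.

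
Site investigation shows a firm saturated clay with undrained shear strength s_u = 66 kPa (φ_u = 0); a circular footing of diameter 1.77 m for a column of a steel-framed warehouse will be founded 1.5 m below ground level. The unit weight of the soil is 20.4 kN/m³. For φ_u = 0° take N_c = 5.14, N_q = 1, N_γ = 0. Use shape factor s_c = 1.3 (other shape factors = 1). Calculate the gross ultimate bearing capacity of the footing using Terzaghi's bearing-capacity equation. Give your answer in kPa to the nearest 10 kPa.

Overburden at base level: q = 20.4 × 1.5 = 30.6 kPa.
Cohesion term c·N_c·s_c = 66 × 5.14 × 1.3 = 441.01 kPa; surcharge term q·N_q = 30.6 × 1 = 30.6 kPa.
q_ult = 441.01 + 30.6 = 471.61 kPa.

q_ult ≈ 470 kPa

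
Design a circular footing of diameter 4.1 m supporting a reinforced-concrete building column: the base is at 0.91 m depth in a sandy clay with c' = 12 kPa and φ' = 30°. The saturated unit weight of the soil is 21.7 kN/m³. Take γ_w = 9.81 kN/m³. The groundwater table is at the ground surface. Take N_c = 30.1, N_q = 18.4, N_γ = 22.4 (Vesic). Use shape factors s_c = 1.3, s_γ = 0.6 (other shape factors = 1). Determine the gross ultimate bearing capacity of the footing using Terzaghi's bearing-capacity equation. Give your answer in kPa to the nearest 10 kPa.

γ' = 21.7 − 9.81 = 11.89 kN/m³ (submerged throughout). q = 11.89 × 0.91 = 10.82 kPa; the same γ' applies in the ½γBN_γ term.
c·N_c·s_c = 12 × 30.1 × 1.3 = 469.56 kPa
q·N_q = 10.82 × 18.4 = 199.09 kPa
0.5·γ·B·N_γ·s_γ = 0.5 × 11.89 × 4.1 × 22.4 × 0.6 = 327.59 kPa
q_ult = 469.56 + 199.09 + 327.59 = 996.24 kPa.

q_ult ≈ 1000 kPa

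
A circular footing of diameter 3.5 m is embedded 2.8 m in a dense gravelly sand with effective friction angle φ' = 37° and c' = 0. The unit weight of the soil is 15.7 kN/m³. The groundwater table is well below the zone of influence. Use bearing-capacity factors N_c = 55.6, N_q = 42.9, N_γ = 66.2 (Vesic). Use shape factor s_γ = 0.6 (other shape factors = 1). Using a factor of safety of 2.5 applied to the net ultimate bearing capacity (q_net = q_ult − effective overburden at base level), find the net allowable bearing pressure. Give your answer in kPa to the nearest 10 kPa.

Effective surcharge at the founding depth q = γ·D_f = 15.7 × 2.8 = 43.96 kPa.
q_ult = q·N_q + 0.5·γ·B·N_γ·s_γ
     = 43.96 × 42.9 + 0.5 × 15.7 × 3.5 × 66.2 × 0.6
     = 1885.9 + 1091.3 = 2977.2 kPa.
Net ultimate: q_net = 2977.2 − 43.96 = 2933.2 kPa.
q_all(net) = 2933.2 / 2.5 = 1173.3 kPa.

q_all(net) ≈ 1170 kPa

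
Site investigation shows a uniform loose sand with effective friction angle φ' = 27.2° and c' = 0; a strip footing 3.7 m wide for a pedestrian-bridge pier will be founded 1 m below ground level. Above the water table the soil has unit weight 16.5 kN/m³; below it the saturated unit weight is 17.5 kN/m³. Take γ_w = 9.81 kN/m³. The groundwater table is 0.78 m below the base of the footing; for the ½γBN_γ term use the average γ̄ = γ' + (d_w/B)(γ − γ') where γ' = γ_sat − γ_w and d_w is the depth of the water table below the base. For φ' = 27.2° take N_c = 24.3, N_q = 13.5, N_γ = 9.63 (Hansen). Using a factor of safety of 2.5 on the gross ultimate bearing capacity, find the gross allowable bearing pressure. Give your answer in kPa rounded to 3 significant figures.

Overburden at base level: q = 16.5 × 1 = 16.5 kPa.
The water table is 0.78 m below the base (< B = 3.7 m), so the ½γBN_γ term uses γ̄ = γ' + (d_w/B)(γ − γ') = 7.69 + (0.78/3.7)(16.5 − 7.69) = 9.5472 kN/m³.
Surcharge term q·N_q = 16.5 × 13.5 = 222.75 kPa; self-weight term 0.5·γ·B·N_γ = 0.5 × 9.5472 × 3.7 × 9.63 = 170.09 kPa.
q_ult = 222.75 + 170.09 = 392.84 kPa.
q_all = 392.84 / 2.5 = 157.14 kPa.

q_all ≈ 157 kPa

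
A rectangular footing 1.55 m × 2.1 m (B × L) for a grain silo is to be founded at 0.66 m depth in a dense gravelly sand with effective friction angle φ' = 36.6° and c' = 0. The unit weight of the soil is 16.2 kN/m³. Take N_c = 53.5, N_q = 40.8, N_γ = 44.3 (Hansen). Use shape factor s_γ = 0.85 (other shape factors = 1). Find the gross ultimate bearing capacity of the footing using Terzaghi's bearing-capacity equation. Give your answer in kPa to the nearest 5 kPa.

q_ult ≈ 910 kPa

q = γ·D_f = 16.2 × 0.66 = 10.692 kPa.
q·N_q = 10.692 × 40.8 = 436.23 kPa
0.5·γ·B·N_γ·s_γ = 0.5 × 16.2 × 1.55 × 44.3 × 0.85 = 472.76 kPa
q_ult = 436.23 + 472.76 = 908.99 kPa.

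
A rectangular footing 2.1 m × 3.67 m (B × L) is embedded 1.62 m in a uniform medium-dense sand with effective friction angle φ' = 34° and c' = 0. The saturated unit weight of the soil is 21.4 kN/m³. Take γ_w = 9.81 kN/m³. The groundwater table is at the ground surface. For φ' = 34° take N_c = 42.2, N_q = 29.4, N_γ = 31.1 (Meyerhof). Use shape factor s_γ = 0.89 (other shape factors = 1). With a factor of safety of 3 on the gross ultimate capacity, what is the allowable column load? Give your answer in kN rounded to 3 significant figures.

P_all ≈ 2280 kN

With the water table at the surface the whole profile is submerged: γ' = 21.4 − 9.81 = 11.59 kN/m³, so q = γ'·D_f = 18.776 kPa; the same γ' applies in the ½γBN_γ term.
q_ult = q·N_q + 0.5·γ·B·N_γ·s_γ
     = 18.776 × 29.4 + 0.5 × 11.59 × 2.1 × 31.1 × 0.89
     = 552.01 + 336.84 = 888.85 kPa.
Gross allowable pressure q_all = 888.85 / 3 = 296.28 kPa.
Footing area = 7.707 m², so allowable column load = 296.28 × 7.707 = 2283.5 kN.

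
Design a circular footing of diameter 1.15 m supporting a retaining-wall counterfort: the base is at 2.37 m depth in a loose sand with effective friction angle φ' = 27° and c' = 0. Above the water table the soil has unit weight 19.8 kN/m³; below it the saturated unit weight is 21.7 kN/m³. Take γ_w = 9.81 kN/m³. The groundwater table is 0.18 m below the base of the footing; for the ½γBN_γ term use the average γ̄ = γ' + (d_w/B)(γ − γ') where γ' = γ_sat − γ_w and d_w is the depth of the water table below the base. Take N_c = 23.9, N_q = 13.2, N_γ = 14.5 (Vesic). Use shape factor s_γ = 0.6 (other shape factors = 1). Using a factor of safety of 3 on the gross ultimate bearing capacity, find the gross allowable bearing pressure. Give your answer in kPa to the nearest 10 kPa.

Overburden at base level: q = 19.8 × 2.37 = 46.926 kPa.
The water table is 0.18 m below the base (< B = 1.15 m), so the ½γBN_γ term uses γ̄ = γ' + (d_w/B)(γ − γ') = 11.89 + (0.18/1.15)(19.8 − 11.89) = 13.128 kN/m³.
Surcharge term q·N_q = 46.926 × 13.2 = 619.42 kPa; self-weight term 0.5·γ·B·N_γ·s_γ = 0.5 × 13.128 × 1.15 × 14.5 × 0.6 = 65.673 kPa.
q_ult = 619.42 + 65.673 = 685.1 kPa.
q_all = 685.1 / 3 = 228.37 kPa.

q_all ≈ 230 kPa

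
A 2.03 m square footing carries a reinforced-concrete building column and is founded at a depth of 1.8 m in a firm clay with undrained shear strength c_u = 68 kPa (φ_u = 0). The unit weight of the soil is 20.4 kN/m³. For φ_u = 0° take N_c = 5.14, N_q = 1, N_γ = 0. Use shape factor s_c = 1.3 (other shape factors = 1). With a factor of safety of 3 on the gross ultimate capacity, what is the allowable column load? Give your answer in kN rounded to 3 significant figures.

P_all ≈ 675 kN

Effective surcharge at the founding depth q = γ·D_f = 20.4 × 1.8 = 36.72 kPa.
q_ult = c·N_c·s_c + q·N_q
     = 68 × 5.14 × 1.3 + 36.72 × 1
     = 454.38 + 36.72 = 491.1 kPa.
Gross allowable pressure q_all = 491.1 / 3 = 163.7 kPa.
Footing area = 4.1209 m², so allowable column load = 163.7 × 4.1209 = 674.59 kN.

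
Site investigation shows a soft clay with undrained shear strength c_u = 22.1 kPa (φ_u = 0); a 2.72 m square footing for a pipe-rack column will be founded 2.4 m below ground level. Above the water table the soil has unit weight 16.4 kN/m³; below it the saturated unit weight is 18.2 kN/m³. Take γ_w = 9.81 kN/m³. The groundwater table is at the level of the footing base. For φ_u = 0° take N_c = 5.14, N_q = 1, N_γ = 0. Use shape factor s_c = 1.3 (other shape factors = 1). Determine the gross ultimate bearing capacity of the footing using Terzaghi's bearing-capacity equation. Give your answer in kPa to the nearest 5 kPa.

Overburden at base level: q = 16.4 × 2.4 = 39.36 kPa.
Cohesion term c·N_c·s_c = 22.1 × 5.14 × 1.3 = 147.67 kPa; surcharge term q·N_q = 39.36 × 1 = 39.36 kPa.
q_ult = 147.67 + 39.36 = 187.03 kPa.

q_ult ≈ 185 kPa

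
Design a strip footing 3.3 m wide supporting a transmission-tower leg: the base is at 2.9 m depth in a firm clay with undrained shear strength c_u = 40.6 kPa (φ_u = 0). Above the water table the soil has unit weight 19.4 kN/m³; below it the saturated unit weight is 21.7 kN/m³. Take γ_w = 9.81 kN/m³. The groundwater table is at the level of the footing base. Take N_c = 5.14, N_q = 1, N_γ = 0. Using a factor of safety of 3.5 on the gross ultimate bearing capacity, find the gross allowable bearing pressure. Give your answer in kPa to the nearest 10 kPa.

q = γ·D_f = 19.4 × 2.9 = 56.26 kPa.
c·N_c = 40.6 × 5.14 = 208.68 kPa
q·N_q = 56.26 × 1 = 56.26 kPa
q_ult = 208.68 + 56.26 = 264.94 kPa.
q_all = 264.94 / 3.5 = 75.698 kPa.

q_all ≈ 80 kPa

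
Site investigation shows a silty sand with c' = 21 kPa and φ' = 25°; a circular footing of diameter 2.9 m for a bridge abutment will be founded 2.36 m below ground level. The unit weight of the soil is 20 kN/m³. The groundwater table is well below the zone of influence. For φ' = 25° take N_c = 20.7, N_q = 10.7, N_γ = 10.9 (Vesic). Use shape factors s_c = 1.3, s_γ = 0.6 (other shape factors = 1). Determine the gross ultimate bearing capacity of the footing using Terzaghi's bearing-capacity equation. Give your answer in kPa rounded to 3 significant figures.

q_ult ≈ 1260 kPa

q = γ·D_f = 20 × 2.36 = 47.2 kPa.
c·N_c·s_c = 21 × 20.7 × 1.3 = 565.11 kPa
q·N_q = 47.2 × 10.7 = 505.04 kPa
0.5·γ·B·N_γ·s_γ = 0.5 × 20 × 2.9 × 10.9 × 0.6 = 189.66 kPa
q_ult = 565.11 + 505.04 + 189.66 = 1259.8 kPa.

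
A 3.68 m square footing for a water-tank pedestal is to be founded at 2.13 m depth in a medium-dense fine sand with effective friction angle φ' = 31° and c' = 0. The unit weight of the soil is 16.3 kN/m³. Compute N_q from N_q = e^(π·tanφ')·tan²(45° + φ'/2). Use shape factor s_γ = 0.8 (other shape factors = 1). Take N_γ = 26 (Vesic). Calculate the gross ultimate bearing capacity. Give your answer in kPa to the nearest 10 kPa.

tan31° = 0.6009, so N_q = e^(π×0.6009)·tan²(60.5°) = 6.604 × 3.124 = 20.63.
Effective surcharge at the founding depth q = γ·D_f = 16.3 × 2.13 = 34.719 kPa.
q_ult = q·N_q + 0.5·γ·B·N_γ·s_γ
     = 34.719 × 20.631 + 0.5 × 16.3 × 3.68 × 26 × 0.8
     = 716.28 + 623.83 = 1340.1 kPa.

q_ult ≈ 1340 kPa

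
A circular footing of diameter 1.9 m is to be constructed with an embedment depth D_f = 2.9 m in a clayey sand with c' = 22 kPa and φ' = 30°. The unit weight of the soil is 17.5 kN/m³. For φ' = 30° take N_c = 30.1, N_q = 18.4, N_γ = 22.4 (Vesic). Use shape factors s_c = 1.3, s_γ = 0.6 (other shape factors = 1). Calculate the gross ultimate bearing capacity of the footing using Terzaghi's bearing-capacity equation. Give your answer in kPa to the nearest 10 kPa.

q_ult ≈ 2020 kPa

Effective surcharge at the founding depth q = γ·D_f = 17.5 × 2.9 = 50.75 kPa.
q_ult = c·N_c·s_c + q·N_q + 0.5·γ·B·N_γ·s_γ
     = 22 × 30.1 × 1.3 + 50.75 × 18.4 + 0.5 × 17.5 × 1.9 × 22.4 × 0.6
     = 860.86 + 933.8 + 223.44 = 2018.1 kPa.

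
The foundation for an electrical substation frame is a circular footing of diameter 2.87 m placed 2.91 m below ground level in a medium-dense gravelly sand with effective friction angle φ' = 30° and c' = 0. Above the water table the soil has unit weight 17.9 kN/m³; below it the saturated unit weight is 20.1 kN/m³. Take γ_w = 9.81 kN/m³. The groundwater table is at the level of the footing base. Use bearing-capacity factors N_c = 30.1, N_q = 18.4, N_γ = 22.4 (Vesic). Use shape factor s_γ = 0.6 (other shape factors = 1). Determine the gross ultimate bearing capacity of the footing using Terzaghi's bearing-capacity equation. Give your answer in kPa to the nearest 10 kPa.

q_ult ≈ 1160 kPa

Overburden at base level: q = 17.9 × 2.91 = 52.089 kPa.
Below the base the soil is submerged, so the ½γBN_γ term uses γ' = 20.1 − 9.81 = 10.29 kN/m³.
Surcharge term q·N_q = 52.089 × 18.4 = 958.44 kPa; self-weight term 0.5·γ·B·N_γ·s_γ = 0.5 × 10.29 × 2.87 × 22.4 × 0.6 = 198.46 kPa.
q_ult = 958.44 + 198.46 = 1156.9 kPa.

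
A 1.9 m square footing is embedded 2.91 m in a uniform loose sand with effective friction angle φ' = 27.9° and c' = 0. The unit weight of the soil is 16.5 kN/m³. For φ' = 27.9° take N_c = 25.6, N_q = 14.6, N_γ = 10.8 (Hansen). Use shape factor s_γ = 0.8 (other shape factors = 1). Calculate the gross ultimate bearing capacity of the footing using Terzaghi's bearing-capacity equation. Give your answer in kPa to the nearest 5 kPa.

Overburden at base level: q = 16.5 × 2.91 = 48.015 kPa.
Surcharge term q·N_q = 48.015 × 14.6 = 701.02 kPa; self-weight term 0.5·γ·B·N_γ·s_γ = 0.5 × 16.5 × 1.9 × 10.8 × 0.8 = 135.43 kPa.
q_ult = 701.02 + 135.43 = 836.45 kPa.

q_ult ≈ 835 kPa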